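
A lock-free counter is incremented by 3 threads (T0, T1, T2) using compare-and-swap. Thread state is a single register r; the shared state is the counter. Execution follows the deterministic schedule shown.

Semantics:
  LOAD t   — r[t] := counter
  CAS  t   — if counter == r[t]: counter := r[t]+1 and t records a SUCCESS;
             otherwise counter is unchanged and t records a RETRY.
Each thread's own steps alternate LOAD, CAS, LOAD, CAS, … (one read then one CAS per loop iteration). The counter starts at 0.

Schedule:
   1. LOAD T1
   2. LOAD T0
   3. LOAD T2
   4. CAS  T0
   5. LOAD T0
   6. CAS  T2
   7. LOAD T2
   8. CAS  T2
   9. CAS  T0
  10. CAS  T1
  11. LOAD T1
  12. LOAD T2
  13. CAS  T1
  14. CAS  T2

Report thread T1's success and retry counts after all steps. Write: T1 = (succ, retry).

T1 = (1, 1)

   1) LOAD T1:  M=0  r_T1=0
   2) LOAD T0:  M=0  r_T0=0
   3) LOAD T2:  M=0  r_T2=0
   4) CAS  T0:  M=1  r_T0=0 ✓
   5) LOAD T0:  M=1  r_T0=1
   6) CAS  T2:  M=1  r_T2=0 ✗
   7) LOAD T2:  M=1  r_T2=1
   8) CAS  T2:  M=2  r_T2=1 ✓
   9) CAS  T0:  M=2  r_T0=1 ✗
  10) CAS  T1:  M=2  r_T1=0 ✗
  11) LOAD T1:  M=2  r_T1=2
  12) LOAD T2:  M=2  r_T2=2
  13) CAS  T1:  M=3  r_T1=2 ✓
  14) CAS  T2:  M=3  r_T2=2 ✗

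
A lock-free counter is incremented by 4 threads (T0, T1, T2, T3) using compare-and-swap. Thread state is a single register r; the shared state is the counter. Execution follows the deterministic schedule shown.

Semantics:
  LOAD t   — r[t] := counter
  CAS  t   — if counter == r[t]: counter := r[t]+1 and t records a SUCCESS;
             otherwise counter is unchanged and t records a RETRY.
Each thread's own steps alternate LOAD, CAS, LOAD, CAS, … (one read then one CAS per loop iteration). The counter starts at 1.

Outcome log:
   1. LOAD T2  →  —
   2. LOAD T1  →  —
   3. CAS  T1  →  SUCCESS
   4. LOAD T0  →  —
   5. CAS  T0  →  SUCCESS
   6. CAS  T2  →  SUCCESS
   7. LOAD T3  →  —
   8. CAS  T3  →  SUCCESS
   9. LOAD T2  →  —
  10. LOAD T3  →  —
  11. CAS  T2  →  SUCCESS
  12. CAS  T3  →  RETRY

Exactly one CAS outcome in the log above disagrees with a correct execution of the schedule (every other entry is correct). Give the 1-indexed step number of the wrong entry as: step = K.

Reference trace:
   1) LOAD T2:  M=1  r_T2=1
   2) LOAD T1:  M=1  r_T1=1
   3) CAS  T1:  M=2  r_T1=1 ✓
   4) LOAD T0:  M=2  r_T0=2
   5) CAS  T0:  M=3  r_T0=2 ✓
   6) CAS  T2:  M=3  r_T2=1 ✗
   7) LOAD T3:  M=3  r_T3=3
   8) CAS  T3:  M=4  r_T3=3 ✓
   9) LOAD T2:  M=4  r_T2=4
  10) LOAD T3:  M=4  r_T3=4
  11) CAS  T2:  M=5  r_T2=4 ✓
  12) CAS  T3:  M=5  r_T3=4 ✗
Mismatch at 6.

step = 6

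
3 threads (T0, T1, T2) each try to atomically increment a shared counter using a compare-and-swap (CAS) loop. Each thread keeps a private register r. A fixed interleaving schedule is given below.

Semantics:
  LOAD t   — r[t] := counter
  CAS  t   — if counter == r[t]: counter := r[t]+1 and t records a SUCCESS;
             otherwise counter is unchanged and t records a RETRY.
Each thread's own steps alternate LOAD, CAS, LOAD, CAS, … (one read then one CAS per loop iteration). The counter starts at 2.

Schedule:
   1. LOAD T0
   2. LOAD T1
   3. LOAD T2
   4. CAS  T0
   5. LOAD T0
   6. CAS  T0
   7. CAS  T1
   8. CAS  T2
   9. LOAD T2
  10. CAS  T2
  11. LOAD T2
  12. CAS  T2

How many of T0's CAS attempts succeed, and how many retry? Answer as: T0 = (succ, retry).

T0 = (2, 0)

#1 T0 reads 2
#2 T1 reads 2
#3 T2 reads 2
#4 T0 CAS(2→3) writes; counter now 3
#5 T0 reads 3
#6 T0 CAS(3→4) writes; counter now 4
#7 T1 CAS(2→3) fails; counter now 4
#8 T2 CAS(2→3) fails; counter now 4
#9 T2 reads 4
#10 T2 CAS(4→5) writes; counter now 5
#11 T2 reads 5
#12 T2 CAS(5→6) writes; counter now 6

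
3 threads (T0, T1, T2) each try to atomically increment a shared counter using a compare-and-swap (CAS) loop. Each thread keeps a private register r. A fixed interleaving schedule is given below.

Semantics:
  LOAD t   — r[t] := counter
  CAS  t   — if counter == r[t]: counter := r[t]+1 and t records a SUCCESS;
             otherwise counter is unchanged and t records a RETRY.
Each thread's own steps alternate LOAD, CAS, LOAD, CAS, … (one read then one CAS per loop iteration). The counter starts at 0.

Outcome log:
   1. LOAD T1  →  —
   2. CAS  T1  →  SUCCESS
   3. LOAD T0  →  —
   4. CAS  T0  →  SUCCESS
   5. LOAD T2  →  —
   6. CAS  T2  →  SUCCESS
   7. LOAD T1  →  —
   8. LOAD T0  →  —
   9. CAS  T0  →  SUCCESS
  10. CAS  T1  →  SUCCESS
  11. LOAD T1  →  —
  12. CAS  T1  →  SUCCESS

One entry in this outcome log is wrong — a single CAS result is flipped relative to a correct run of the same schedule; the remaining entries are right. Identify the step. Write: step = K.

Reference trace:
step 1: T1 LOAD ⇒ load; ctr=0 reg=0
step 2: T1 CAS ⇒ ok; ctr=1 reg=0
step 3: T0 LOAD ⇒ load; ctr=1 reg=1
step 4: T0 CAS ⇒ ok; ctr=2 reg=1
step 5: T2 LOAD ⇒ load; ctr=2 reg=2
step 6: T2 CAS ⇒ ok; ctr=3 reg=2
step 7: T1 LOAD ⇒ load; ctr=3 reg=3
step 8: T0 LOAD ⇒ load; ctr=3 reg=3
step 9: T0 CAS ⇒ ok; ctr=4 reg=3
step 10: T1 CAS ⇒ retry; ctr=4 reg=3
step 11: T1 LOAD ⇒ load; ctr=4 reg=4
step 12: T1 CAS ⇒ ok; ctr=5 reg=4
Mismatch at 10.

step = 10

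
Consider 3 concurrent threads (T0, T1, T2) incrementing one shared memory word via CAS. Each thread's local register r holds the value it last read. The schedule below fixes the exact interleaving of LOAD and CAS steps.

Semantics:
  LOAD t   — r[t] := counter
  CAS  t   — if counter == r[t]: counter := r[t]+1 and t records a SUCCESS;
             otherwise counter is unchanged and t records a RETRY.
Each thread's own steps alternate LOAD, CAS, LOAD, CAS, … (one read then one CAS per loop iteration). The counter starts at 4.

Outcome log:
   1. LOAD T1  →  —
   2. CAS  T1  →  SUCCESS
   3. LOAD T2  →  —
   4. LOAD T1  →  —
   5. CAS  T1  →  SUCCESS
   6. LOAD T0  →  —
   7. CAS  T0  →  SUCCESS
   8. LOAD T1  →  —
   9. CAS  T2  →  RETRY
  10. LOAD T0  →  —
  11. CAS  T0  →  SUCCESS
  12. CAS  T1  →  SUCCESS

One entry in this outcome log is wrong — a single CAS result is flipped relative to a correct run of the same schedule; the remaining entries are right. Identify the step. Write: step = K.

Correct run:
   1) LOAD T1:  M=4  r_T1=4
   2) CAS  T1:  M=5  r_T1=4 ✓
   3) LOAD T2:  M=5  r_T2=5
   4) LOAD T1:  M=5  r_T1=5
   5) CAS  T1:  M=6  r_T1=5 ✓
   6) LOAD T0:  M=6  r_T0=6
   7) CAS  T0:  M=7  r_T0=6 ✓
   8) LOAD T1:  M=7  r_T1=7
   9) CAS  T2:  M=7  r_T2=5 ✗
  10) LOAD T0:  M=7  r_T0=7
  11) CAS  T0:  M=8  r_T0=7 ✓
  12) CAS  T1:  M=8  r_T1=7 ✗
Mismatch at 12.

step = 12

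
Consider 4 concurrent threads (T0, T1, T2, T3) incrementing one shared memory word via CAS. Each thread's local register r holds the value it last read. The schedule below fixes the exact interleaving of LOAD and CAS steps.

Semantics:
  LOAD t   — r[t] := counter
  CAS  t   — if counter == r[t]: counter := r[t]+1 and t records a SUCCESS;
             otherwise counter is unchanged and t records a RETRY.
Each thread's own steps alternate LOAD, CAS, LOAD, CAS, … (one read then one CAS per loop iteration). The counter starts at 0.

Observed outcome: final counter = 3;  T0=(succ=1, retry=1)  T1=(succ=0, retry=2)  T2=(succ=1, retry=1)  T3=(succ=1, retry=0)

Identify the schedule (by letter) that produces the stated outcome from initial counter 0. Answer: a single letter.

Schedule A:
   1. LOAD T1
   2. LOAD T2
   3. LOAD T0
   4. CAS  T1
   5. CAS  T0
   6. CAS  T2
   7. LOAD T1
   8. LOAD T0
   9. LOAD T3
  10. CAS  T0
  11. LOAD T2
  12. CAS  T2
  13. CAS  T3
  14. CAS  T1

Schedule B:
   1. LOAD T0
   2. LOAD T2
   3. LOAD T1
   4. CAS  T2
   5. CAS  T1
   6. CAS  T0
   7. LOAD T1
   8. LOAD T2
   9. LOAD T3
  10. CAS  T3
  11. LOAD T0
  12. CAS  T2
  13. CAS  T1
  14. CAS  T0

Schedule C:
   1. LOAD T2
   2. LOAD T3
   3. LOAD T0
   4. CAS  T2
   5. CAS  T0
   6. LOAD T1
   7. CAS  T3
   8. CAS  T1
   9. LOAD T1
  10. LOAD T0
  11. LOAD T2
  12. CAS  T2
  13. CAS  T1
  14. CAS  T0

Tracing schedule B:
#1 T0 reads 0
#2 T2 reads 0
#3 T1 reads 0
#4 T2 CAS(0→1) writes; counter now 1
#5 T1 CAS(0→1) fails; counter now 1
#6 T0 CAS(0→1) fails; counter now 1
#7 T1 reads 1
#8 T2 reads 1
#9 T3 reads 1
#10 T3 CAS(1→2) writes; counter now 2
#11 T0 reads 2
#12 T2 CAS(1→2) fails; counter now 2
#13 T1 CAS(1→2) fails; counter now 2
#14 T0 CAS(2→3) writes; counter now 3

B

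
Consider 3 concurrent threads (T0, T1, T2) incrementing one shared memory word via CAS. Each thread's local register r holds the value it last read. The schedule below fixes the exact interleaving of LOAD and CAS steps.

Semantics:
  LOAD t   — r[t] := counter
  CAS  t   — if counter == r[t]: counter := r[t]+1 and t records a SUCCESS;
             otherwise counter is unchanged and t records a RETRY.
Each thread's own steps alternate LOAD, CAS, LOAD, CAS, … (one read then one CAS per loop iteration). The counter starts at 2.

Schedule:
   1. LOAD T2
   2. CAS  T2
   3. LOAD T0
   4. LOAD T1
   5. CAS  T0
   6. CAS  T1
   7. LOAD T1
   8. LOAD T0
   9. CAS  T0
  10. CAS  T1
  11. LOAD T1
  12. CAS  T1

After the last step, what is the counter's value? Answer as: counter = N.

counter = 6

step 1: T2 LOAD ⇒ load; ctr=2 reg=2
step 2: T2 CAS ⇒ ok; ctr=3 reg=2
step 3: T0 LOAD ⇒ load; ctr=3 reg=3
step 4: T1 LOAD ⇒ load; ctr=3 reg=3
step 5: T0 CAS ⇒ ok; ctr=4 reg=3
step 6: T1 CAS ⇒ retry; ctr=4 reg=3
step 7: T1 LOAD ⇒ load; ctr=4 reg=4
step 8: T0 LOAD ⇒ load; ctr=4 reg=4
step 9: T0 CAS ⇒ ok; ctr=5 reg=4
step 10: T1 CAS ⇒ retry; ctr=5 reg=4
step 11: T1 LOAD ⇒ load; ctr=5 reg=5
step 12: T1 CAS ⇒ ok; ctr=6 reg=5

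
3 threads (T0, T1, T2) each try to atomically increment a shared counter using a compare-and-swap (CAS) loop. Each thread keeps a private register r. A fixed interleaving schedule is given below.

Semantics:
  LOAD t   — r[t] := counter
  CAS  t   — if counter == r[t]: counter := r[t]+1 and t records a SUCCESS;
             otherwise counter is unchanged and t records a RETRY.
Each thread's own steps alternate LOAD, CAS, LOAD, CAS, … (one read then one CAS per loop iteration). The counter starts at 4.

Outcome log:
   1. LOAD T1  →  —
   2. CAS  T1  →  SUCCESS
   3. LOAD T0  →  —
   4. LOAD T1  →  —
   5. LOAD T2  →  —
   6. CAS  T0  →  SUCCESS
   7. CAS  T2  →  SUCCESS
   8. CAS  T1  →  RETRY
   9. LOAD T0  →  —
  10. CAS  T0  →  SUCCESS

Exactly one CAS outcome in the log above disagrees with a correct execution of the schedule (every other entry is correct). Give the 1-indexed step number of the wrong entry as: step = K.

step = 7

Reference trace:
T1 LOAD — after: cnt=4, r=4 — load
T1 CAS — after: cnt=5, r=4 — ok
T0 LOAD — after: cnt=5, r=5 — load
T1 LOAD — after: cnt=5, r=5 — load
T2 LOAD — after: cnt=5, r=5 — load
T0 CAS — after: cnt=6, r=5 — ok
T2 CAS — after: cnt=6, r=5 — retry
T1 CAS — after: cnt=6, r=5 — retry
T0 LOAD — after: cnt=6, r=6 — load
T0 CAS — after: cnt=7, r=6 — ok
Log disagrees first at step 7.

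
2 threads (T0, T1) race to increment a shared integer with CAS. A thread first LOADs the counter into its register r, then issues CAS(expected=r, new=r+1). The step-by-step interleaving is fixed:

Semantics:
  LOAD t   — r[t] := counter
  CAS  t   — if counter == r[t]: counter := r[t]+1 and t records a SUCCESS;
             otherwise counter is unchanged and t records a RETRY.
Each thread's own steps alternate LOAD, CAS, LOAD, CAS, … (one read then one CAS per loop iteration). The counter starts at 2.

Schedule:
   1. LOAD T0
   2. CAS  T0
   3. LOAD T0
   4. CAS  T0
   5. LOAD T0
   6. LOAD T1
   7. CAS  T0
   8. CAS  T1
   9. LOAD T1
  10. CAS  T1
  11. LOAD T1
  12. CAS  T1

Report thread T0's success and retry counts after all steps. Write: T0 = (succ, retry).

step 1: T0 LOAD ⇒ load; ctr=2 reg=2
step 2: T0 CAS ⇒ ok; ctr=3 reg=2
step 3: T0 LOAD ⇒ load; ctr=3 reg=3
step 4: T0 CAS ⇒ ok; ctr=4 reg=3
step 5: T0 LOAD ⇒ load; ctr=4 reg=4
step 6: T1 LOAD ⇒ load; ctr=4 reg=4
step 7: T0 CAS ⇒ ok; ctr=5 reg=4
step 8: T1 CAS ⇒ retry; ctr=5 reg=4
step 9: T1 LOAD ⇒ load; ctr=5 reg=5
step 10: T1 CAS ⇒ ok; ctr=6 reg=5
step 11: T1 LOAD ⇒ load; ctr=6 reg=6
step 12: T1 CAS ⇒ ok; ctr=7 reg=6

T0 = (3, 0)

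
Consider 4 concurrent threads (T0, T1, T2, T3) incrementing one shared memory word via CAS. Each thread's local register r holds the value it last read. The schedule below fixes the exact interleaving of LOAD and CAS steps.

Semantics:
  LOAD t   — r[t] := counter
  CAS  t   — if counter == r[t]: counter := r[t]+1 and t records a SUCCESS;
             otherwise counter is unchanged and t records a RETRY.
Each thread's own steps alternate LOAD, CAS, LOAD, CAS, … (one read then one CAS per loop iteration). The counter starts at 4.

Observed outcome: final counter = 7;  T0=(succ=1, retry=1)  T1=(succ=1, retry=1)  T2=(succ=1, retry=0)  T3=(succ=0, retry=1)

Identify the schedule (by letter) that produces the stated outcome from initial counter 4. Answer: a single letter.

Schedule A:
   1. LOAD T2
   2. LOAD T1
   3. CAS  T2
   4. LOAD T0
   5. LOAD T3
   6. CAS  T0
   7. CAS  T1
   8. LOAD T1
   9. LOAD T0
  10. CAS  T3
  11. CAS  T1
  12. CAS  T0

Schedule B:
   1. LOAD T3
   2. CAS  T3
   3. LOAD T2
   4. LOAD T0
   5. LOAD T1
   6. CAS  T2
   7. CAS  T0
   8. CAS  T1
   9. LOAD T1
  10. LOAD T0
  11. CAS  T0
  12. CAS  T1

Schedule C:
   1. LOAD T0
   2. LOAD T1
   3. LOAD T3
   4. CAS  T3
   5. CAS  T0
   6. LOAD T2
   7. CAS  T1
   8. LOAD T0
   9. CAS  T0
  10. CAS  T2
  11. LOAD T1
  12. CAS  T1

Run A:
   1) LOAD T2:  M=4  r_T2=4
   2) LOAD T1:  M=4  r_T1=4
   3) CAS  T2:  M=5  r_T2=4 ✓
   4) LOAD T0:  M=5  r_T0=5
   5) LOAD T3:  M=5  r_T3=5
   6) CAS  T0:  M=6  r_T0=5 ✓
   7) CAS  T1:  M=6  r_T1=4 ✗
   8) LOAD T1:  M=6  r_T1=6
   9) LOAD T0:  M=6  r_T0=6
  10) CAS  T3:  M=6  r_T3=5 ✗
  11) CAS  T1:  M=7  r_T1=6 ✓
  12) CAS  T0:  M=7  r_T0=6 ✗

A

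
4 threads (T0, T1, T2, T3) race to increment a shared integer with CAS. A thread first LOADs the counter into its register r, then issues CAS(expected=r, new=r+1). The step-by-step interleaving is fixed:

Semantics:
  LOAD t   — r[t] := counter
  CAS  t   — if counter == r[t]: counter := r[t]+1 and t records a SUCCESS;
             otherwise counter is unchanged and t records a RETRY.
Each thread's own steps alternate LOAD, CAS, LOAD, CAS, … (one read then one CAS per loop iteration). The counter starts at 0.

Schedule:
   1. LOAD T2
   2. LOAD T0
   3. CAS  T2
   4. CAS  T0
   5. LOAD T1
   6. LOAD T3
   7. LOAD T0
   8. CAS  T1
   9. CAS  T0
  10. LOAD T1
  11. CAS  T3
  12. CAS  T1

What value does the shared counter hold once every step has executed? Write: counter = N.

counter = 3

#1 T2 reads 0
#2 T0 reads 0
#3 T2 CAS(0→1) writes; counter now 1
#4 T0 CAS(0→1) fails; counter now 1
#5 T1 reads 1
#6 T3 reads 1
#7 T0 reads 1
#8 T1 CAS(1→2) writes; counter now 2
#9 T0 CAS(1→2) fails; counter now 2
#10 T1 reads 2
#11 T3 CAS(1→2) fails; counter now 2
#12 T1 CAS(2→3) writes; counter now 3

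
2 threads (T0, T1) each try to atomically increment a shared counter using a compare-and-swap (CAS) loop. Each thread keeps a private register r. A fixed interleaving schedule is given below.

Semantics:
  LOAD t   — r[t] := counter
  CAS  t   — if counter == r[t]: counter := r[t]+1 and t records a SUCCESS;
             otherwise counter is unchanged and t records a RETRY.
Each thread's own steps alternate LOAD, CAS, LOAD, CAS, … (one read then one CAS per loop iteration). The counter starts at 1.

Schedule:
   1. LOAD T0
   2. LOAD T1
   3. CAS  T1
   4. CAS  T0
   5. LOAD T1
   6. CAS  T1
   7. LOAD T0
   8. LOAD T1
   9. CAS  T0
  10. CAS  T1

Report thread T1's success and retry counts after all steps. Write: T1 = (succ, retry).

T1 = (2, 1)

#1 T0 reads 1
#2 T1 reads 1
#3 T1 CAS(1→2) writes; counter now 2
#4 T0 CAS(1→2) fails; counter now 2
#5 T1 reads 2
#6 T1 CAS(2→3) writes; counter now 3
#7 T0 reads 3
#8 T1 reads 3
#9 T0 CAS(3→4) writes; counter now 4
#10 T1 CAS(3→4) fails; counter now 4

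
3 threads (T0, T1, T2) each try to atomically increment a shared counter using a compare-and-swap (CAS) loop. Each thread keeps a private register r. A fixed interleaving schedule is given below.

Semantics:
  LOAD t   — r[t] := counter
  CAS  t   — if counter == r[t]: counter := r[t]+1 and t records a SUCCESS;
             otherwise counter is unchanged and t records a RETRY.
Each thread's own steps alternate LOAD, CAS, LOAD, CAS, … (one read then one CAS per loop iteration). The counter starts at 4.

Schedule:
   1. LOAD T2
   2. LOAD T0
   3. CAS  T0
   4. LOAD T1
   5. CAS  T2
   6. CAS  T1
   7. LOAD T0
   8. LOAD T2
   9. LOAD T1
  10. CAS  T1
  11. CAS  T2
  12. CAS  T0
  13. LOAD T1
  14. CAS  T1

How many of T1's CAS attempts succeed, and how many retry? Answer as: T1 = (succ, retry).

T1 = (3, 0)

[1] T2.load  rd  (counter 4, T2.r 4)
[2] T0.load  rd  (counter 4, T0.r 4)
[3] T0.cas  hit  (counter 5, T0.r 4)
[4] T1.load  rd  (counter 5, T1.r 5)
[5] T2.cas  miss  (counter 5, T2.r 4)
[6] T1.cas  hit  (counter 6, T1.r 5)
[7] T0.load  rd  (counter 6, T0.r 6)
[8] T2.load  rd  (counter 6, T2.r 6)
[9] T1.load  rd  (counter 6, T1.r 6)
[10] T1.cas  hit  (counter 7, T1.r 6)
[11] T2.cas  miss  (counter 7, T2.r 6)
[12] T0.cas  miss  (counter 7, T0.r 6)
[13] T1.load  rd  (counter 7, T1.r 7)
[14] T1.cas  hit  (counter 8, T1.r 7)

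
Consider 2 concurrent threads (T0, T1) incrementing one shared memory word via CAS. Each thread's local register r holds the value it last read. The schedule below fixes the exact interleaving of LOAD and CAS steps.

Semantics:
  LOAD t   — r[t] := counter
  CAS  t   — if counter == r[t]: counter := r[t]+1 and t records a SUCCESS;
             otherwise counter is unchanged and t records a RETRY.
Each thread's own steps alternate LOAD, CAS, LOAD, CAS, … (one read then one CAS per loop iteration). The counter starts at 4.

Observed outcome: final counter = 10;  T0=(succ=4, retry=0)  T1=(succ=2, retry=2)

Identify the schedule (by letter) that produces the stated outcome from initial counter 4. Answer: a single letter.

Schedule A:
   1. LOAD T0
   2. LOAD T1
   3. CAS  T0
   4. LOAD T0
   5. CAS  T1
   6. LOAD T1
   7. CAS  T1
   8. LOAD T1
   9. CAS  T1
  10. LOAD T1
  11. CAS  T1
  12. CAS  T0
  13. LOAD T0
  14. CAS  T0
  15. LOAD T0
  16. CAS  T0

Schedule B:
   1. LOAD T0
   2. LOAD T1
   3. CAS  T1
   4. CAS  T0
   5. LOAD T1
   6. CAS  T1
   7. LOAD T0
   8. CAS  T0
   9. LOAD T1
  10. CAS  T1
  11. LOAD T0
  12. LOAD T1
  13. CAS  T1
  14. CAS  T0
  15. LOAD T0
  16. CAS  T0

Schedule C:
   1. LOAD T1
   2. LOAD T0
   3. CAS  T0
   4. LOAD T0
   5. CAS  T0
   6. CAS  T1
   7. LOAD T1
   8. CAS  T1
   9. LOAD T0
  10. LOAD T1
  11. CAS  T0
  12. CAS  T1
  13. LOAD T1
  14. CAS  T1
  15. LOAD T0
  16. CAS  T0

C

Simulating candidate C:
[1] T1.load  rd  (counter 4, T1.r 4)
[2] T0.load  rd  (counter 4, T0.r 4)
[3] T0.cas  hit  (counter 5, T0.r 4)
[4] T0.load  rd  (counter 5, T0.r 5)
[5] T0.cas  hit  (counter 6, T0.r 5)
[6] T1.cas  miss  (counter 6, T1.r 4)
[7] T1.load  rd  (counter 6, T1.r 6)
[8] T1.cas  hit  (counter 7, T1.r 6)
[9] T0.load  rd  (counter 7, T0.r 7)
[10] T1.load  rd  (counter 7, T1.r 7)
[11] T0.cas  hit  (counter 8, T0.r 7)
[12] T1.cas  miss  (counter 8, T1.r 7)
[13] T1.load  rd  (counter 8, T1.r 8)
[14] T1.cas  hit  (counter 9, T1.r 8)
[15] T0.load  rd  (counter 9, T0.r 9)
[16] T0.cas  hit  (counter 10, T0.r 9)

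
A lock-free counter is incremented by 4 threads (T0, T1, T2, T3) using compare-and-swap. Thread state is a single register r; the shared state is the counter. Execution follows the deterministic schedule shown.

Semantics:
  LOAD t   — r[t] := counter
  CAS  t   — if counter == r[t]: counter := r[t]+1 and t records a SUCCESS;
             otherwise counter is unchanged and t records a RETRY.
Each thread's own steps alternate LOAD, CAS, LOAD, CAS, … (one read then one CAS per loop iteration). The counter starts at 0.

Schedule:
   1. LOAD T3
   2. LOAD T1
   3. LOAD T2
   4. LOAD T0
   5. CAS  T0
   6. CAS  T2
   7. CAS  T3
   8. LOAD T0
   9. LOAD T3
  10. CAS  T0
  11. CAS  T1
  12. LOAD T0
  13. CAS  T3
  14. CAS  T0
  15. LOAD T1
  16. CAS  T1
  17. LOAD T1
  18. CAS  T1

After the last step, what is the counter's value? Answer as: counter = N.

counter = 5

1. LOAD T3 → mem=0 r[T3]=0 [LOAD]
2. LOAD T1 → mem=0 r[T1]=0 [LOAD]
3. LOAD T2 → mem=0 r[T2]=0 [LOAD]
4. LOAD T0 → mem=0 r[T0]=0 [LOAD]
5. CAS T0 → mem=1 r[T0]=0 [OK]
6. CAS T2 → mem=1 r[T2]=0 [RETRY]
7. CAS T3 → mem=1 r[T3]=0 [RETRY]
8. LOAD T0 → mem=1 r[T0]=1 [LOAD]
9. LOAD T3 → mem=1 r[T3]=1 [LOAD]
10. CAS T0 → mem=2 r[T0]=1 [OK]
11. CAS T1 → mem=2 r[T1]=0 [RETRY]
12. LOAD T0 → mem=2 r[T0]=2 [LOAD]
13. CAS T3 → mem=2 r[T3]=1 [RETRY]
14. CAS T0 → mem=3 r[T0]=2 [OK]
15. LOAD T1 → mem=3 r[T1]=3 [LOAD]
16. CAS T1 → mem=4 r[T1]=3 [OK]
17. LOAD T1 → mem=4 r[T1]=4 [LOAD]
18. CAS T1 → mem=5 r[T1]=4 [OK]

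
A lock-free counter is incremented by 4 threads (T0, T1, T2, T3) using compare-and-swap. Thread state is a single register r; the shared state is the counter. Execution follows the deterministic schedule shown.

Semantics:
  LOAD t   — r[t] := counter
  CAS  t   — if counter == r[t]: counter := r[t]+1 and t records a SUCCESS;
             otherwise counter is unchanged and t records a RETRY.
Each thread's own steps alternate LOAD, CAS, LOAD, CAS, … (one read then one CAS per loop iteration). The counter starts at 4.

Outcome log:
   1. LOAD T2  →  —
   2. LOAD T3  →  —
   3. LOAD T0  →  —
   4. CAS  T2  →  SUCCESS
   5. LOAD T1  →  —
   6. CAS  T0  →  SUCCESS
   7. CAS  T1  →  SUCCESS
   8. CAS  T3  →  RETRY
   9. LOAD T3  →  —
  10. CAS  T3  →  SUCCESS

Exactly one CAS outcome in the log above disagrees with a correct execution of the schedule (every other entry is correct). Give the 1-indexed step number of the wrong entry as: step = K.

step = 6

Reference trace:
step 1: T2 LOAD ⇒ load; ctr=4 reg=4
step 2: T3 LOAD ⇒ load; ctr=4 reg=4
step 3: T0 LOAD ⇒ load; ctr=4 reg=4
step 4: T2 CAS ⇒ ok; ctr=5 reg=4
step 5: T1 LOAD ⇒ load; ctr=5 reg=5
step 6: T0 CAS ⇒ retry; ctr=5 reg=4
step 7: T1 CAS ⇒ ok; ctr=6 reg=5
step 8: T3 CAS ⇒ retry; ctr=6 reg=4
step 9: T3 LOAD ⇒ load; ctr=6 reg=6
step 10: T3 CAS ⇒ ok; ctr=7 reg=6
Log disagrees first at step 6.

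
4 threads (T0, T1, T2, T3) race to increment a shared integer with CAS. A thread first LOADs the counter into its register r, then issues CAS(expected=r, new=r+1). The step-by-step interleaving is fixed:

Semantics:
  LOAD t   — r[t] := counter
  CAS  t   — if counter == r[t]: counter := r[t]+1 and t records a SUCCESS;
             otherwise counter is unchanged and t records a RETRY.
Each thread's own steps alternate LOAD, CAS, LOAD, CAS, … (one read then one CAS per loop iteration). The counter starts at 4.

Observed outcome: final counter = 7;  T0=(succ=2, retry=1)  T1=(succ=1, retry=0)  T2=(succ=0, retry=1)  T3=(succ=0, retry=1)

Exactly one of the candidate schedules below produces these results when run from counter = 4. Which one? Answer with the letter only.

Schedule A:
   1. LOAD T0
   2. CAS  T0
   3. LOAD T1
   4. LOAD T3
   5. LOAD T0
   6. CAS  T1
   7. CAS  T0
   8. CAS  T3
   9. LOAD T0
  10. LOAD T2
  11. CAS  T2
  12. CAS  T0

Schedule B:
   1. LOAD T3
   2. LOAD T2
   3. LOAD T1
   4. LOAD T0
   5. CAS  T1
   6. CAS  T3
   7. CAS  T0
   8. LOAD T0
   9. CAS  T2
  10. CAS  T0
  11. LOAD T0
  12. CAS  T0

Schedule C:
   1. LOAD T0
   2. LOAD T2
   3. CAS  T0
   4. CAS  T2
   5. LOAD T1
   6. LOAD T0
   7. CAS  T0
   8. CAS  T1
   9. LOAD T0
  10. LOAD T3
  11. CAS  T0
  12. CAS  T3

Simulating candidate B:
T3 LOAD — after: cnt=4, r=4 — load
T2 LOAD — after: cnt=4, r=4 — load
T1 LOAD — after: cnt=4, r=4 — load
T0 LOAD — after: cnt=4, r=4 — load
T1 CAS — after: cnt=5, r=4 — ok
T3 CAS — after: cnt=5, r=4 — retry
T0 CAS — after: cnt=5, r=4 — retry
T0 LOAD — after: cnt=5, r=5 — load
T2 CAS — after: cnt=5, r=4 — retry
T0 CAS — after: cnt=6, r=5 — ok
T0 LOAD — after: cnt=6, r=6 — load
T0 CAS — after: cnt=7, r=6 — ok

B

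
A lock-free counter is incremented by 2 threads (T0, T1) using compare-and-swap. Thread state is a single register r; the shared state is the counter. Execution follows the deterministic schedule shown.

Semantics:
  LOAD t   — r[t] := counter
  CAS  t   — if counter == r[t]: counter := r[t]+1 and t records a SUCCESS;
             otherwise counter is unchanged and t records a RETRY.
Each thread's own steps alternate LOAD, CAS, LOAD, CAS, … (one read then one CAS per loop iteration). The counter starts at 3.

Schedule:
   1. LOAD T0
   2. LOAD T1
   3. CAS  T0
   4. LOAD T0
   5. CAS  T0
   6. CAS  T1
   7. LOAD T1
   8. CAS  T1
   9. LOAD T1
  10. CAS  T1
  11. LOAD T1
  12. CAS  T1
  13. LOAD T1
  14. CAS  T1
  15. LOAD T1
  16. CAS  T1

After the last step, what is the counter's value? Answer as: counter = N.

counter = 10

T0 LOAD — after: cnt=3, r=3 — load
T1 LOAD — after: cnt=3, r=3 — load
T0 CAS — after: cnt=4, r=3 — ok
T0 LOAD — after: cnt=4, r=4 — load
T0 CAS — after: cnt=5, r=4 — ok
T1 CAS — after: cnt=5, r=3 — retry
T1 LOAD — after: cnt=5, r=5 — load
T1 CAS — after: cnt=6, r=5 — ok
T1 LOAD — after: cnt=6, r=6 — load
T1 CAS — after: cnt=7, r=6 — ok
T1 LOAD — after: cnt=7, r=7 — load
T1 CAS — after: cnt=8, r=7 — ok
T1 LOAD — after: cnt=8, r=8 — load
T1 CAS — after: cnt=9, r=8 — ok
T1 LOAD — after: cnt=9, r=9 — load
T1 CAS — after: cnt=10, r=9 — ok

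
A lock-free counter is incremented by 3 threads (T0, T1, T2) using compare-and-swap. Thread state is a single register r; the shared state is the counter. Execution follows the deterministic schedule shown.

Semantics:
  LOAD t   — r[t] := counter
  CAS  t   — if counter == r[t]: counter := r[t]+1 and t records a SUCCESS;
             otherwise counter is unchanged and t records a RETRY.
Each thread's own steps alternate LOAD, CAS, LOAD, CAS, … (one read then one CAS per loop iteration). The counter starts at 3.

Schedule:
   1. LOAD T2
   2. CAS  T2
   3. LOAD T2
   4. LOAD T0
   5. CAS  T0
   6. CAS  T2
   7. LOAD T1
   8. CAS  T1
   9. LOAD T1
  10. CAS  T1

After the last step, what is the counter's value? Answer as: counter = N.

counter = 7

   1) LOAD T2:  M=3  r_T2=3
   2) CAS  T2:  M=4  r_T2=3 ✓
   3) LOAD T2:  M=4  r_T2=4
   4) LOAD T0:  M=4  r_T0=4
   5) CAS  T0:  M=5  r_T0=4 ✓
   6) CAS  T2:  M=5  r_T2=4 ✗
   7) LOAD T1:  M=5  r_T1=5
   8) CAS  T1:  M=6  r_T1=5 ✓
   9) LOAD T1:  M=6  r_T1=6
  10) CAS  T1:  M=7  r_T1=6 ✓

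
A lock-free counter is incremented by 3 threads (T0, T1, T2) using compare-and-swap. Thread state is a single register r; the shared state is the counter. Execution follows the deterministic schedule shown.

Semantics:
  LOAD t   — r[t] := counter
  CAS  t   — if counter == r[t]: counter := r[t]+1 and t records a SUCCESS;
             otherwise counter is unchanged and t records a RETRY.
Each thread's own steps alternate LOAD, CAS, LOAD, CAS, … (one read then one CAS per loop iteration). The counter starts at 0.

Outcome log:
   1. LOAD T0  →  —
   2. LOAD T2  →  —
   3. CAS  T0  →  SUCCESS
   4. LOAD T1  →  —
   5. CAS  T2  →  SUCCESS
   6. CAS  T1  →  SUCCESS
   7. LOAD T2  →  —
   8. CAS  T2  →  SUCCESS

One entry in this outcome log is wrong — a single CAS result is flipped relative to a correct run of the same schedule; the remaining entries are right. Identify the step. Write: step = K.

step = 5

Correct run:
1. LOAD T0 → mem=0 r[T0]=0 [LOAD]
2. LOAD T2 → mem=0 r[T2]=0 [LOAD]
3. CAS T0 → mem=1 r[T0]=0 [OK]
4. LOAD T1 → mem=1 r[T1]=1 [LOAD]
5. CAS T2 → mem=1 r[T2]=0 [RETRY]
6. CAS T1 → mem=2 r[T1]=1 [OK]
7. LOAD T2 → mem=2 r[T2]=2 [LOAD]
8. CAS T2 → mem=3 r[T2]=2 [OK]
Flip is step 5.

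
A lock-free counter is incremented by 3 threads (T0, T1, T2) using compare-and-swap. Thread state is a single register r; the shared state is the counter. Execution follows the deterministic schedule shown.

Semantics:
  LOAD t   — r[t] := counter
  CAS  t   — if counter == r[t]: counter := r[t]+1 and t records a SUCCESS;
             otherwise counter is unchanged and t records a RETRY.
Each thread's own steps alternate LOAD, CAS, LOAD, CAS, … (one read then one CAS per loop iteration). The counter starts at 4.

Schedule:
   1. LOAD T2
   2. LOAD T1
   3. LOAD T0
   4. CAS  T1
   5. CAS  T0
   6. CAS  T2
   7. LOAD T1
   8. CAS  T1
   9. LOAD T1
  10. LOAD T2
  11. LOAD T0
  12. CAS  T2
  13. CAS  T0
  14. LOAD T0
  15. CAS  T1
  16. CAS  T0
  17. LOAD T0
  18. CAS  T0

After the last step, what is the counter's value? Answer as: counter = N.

counter = 9

1. LOAD T2 → mem=4 r[T2]=4 [LOAD]
2. LOAD T1 → mem=4 r[T1]=4 [LOAD]
3. LOAD T0 → mem=4 r[T0]=4 [LOAD]
4. CAS T1 → mem=5 r[T1]=4 [OK]
5. CAS T0 → mem=5 r[T0]=4 [RETRY]
6. CAS T2 → mem=5 r[T2]=4 [RETRY]
7. LOAD T1 → mem=5 r[T1]=5 [LOAD]
8. CAS T1 → mem=6 r[T1]=5 [OK]
9. LOAD T1 → mem=6 r[T1]=6 [LOAD]
10. LOAD T2 → mem=6 r[T2]=6 [LOAD]
11. LOAD T0 → mem=6 r[T0]=6 [LOAD]
12. CAS T2 → mem=7 r[T2]=6 [OK]
13. CAS T0 → mem=7 r[T0]=6 [RETRY]
14. LOAD T0 → mem=7 r[T0]=7 [LOAD]
15. CAS T1 → mem=7 r[T1]=6 [RETRY]
16. CAS T0 → mem=8 r[T0]=7 [OK]
17. LOAD T0 → mem=8 r[T0]=8 [LOAD]
18. CAS T0 → mem=9 r[T0]=8 [OK]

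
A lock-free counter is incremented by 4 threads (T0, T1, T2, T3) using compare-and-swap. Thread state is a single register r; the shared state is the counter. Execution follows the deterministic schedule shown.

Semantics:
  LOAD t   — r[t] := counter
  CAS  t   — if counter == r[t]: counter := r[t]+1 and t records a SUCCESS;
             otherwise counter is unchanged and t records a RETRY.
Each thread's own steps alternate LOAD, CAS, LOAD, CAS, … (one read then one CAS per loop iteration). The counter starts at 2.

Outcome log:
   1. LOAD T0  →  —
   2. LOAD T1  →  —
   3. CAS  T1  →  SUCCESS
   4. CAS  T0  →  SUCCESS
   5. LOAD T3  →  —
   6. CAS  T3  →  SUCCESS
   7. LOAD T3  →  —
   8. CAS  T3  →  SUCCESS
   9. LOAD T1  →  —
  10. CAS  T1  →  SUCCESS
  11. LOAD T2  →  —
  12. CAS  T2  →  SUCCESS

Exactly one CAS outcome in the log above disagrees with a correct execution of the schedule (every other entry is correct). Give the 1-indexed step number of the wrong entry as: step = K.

Reference trace:
[1] T0.load  rd  (counter 2, T0.r 2)
[2] T1.load  rd  (counter 2, T1.r 2)
[3] T1.cas  hit  (counter 3, T1.r 2)
[4] T0.cas  miss  (counter 3, T0.r 2)
[5] T3.load  rd  (counter 3, T3.r 3)
[6] T3.cas  hit  (counter 4, T3.r 3)
[7] T3.load  rd  (counter 4, T3.r 4)
[8] T3.cas  hit  (counter 5, T3.r 4)
[9] T1.load  rd  (counter 5, T1.r 5)
[10] T1.cas  hit  (counter 6, T1.r 5)
[11] T2.load  rd  (counter 6, T2.r 6)
[12] T2.cas  hit  (counter 7, T2.r 6)
Flip is step 4.

step = 4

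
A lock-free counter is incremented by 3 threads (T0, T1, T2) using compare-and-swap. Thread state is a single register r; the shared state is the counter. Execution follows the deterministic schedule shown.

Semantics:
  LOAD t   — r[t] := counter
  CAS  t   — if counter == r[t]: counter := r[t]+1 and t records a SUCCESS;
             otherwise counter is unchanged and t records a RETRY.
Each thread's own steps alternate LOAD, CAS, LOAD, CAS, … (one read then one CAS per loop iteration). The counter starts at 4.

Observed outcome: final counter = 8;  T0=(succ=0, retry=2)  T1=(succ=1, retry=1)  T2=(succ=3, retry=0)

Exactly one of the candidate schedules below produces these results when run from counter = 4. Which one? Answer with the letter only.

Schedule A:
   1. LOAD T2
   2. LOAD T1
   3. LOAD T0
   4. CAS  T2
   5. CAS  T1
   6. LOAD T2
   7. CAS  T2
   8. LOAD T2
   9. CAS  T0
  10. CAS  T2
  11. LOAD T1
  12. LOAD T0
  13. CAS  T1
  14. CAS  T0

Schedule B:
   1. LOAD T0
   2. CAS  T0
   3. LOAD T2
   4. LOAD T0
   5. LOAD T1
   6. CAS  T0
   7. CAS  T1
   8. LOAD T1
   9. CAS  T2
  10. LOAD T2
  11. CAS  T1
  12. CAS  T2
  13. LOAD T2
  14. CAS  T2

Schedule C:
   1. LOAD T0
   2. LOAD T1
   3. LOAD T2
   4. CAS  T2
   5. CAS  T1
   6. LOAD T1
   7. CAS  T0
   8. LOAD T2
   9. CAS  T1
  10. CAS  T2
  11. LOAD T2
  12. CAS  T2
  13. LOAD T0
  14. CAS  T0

A

Run A:
   1) LOAD T2:  M=4  r_T2=4
   2) LOAD T1:  M=4  r_T1=4
   3) LOAD T0:  M=4  r_T0=4
   4) CAS  T2:  M=5  r_T2=4 ✓
   5) CAS  T1:  M=5  r_T1=4 ✗
   6) LOAD T2:  M=5  r_T2=5
   7) CAS  T2:  M=6  r_T2=5 ✓
   8) LOAD T2:  M=6  r_T2=6
   9) CAS  T0:  M=6  r_T0=4 ✗
  10) CAS  T2:  M=7  r_T2=6 ✓
  11) LOAD T1:  M=7  r_T1=7
  12) LOAD T0:  M=7  r_T0=7
  13) CAS  T1:  M=8  r_T1=7 ✓
  14) CAS  T0:  M=8  r_T0=7 ✗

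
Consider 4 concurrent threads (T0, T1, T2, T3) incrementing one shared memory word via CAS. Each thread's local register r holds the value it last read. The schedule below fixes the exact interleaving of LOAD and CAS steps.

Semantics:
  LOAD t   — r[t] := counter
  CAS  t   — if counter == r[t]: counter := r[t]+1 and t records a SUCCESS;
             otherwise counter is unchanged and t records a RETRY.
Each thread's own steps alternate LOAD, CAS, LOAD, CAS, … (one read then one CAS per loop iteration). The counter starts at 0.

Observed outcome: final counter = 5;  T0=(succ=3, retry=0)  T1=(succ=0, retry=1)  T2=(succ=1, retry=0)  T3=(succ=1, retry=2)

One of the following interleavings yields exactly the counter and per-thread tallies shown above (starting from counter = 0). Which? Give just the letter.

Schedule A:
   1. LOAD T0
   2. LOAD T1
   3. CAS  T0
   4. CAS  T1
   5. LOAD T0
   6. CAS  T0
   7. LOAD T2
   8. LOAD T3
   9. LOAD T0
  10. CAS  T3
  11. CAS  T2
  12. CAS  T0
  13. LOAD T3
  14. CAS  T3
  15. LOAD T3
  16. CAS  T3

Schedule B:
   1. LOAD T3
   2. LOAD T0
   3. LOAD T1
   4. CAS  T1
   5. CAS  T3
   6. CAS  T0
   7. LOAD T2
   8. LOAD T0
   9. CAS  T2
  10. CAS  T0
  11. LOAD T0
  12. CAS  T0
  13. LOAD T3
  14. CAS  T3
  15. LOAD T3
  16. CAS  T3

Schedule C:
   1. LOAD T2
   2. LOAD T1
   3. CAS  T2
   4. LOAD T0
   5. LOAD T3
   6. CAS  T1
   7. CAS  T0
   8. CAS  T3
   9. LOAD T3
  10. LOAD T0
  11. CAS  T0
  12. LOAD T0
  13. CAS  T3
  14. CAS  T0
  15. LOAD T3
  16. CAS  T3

Run C:
#1 T2 reads 0
#2 T1 reads 0
#3 T2 CAS(0→1) writes; counter now 1
#4 T0 reads 1
#5 T3 reads 1
#6 T1 CAS(0→1) fails; counter now 1
#7 T0 CAS(1→2) writes; counter now 2
#8 T3 CAS(1→2) fails; counter now 2
#9 T3 reads 2
#10 T0 reads 2
#11 T0 CAS(2→3) writes; counter now 3
#12 T0 reads 3
#13 T3 CAS(2→3) fails; counter now 3
#14 T0 CAS(3→4) writes; counter now 4
#15 T3 reads 4
#16 T3 CAS(4→5) writes; counter now 5

C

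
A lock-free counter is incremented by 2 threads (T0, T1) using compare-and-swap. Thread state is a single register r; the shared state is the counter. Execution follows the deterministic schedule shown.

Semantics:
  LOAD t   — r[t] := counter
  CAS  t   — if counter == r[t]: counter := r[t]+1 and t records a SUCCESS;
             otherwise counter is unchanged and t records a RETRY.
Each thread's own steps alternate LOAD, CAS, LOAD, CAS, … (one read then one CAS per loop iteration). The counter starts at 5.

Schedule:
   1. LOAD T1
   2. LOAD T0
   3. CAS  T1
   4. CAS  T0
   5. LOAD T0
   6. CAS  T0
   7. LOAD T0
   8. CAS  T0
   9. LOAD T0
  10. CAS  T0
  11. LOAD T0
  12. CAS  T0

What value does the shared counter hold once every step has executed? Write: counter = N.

counter = 10

T1 LOAD — after: cnt=5, r=5 — load
T0 LOAD — after: cnt=5, r=5 — load
T1 CAS — after: cnt=6, r=5 — ok
T0 CAS — after: cnt=6, r=5 — retry
T0 LOAD — after: cnt=6, r=6 — load
T0 CAS — after: cnt=7, r=6 — ok
T0 LOAD — after: cnt=7, r=7 — load
T0 CAS — after: cnt=8, r=7 — ok
T0 LOAD — after: cnt=8, r=8 — load
T0 CAS — after: cnt=9, r=8 — ok
T0 LOAD — after: cnt=9, r=9 — load
T0 CAS — after: cnt=10, r=9 — ok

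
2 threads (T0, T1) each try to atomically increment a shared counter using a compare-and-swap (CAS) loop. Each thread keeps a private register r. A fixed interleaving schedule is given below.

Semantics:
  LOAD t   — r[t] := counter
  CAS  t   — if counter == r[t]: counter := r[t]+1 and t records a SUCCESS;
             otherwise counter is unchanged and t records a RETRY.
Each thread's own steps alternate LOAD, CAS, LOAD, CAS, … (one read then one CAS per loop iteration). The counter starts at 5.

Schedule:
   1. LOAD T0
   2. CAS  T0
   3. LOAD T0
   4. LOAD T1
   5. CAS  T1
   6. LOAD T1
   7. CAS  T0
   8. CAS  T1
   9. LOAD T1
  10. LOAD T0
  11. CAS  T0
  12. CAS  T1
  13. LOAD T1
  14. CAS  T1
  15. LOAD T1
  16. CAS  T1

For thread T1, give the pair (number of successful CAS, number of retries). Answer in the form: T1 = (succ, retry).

T1 = (4, 1)

#1 T0 reads 5
#2 T0 CAS(5→6) writes; counter now 6
#3 T0 reads 6
#4 T1 reads 6
#5 T1 CAS(6→7) writes; counter now 7
#6 T1 reads 7
#7 T0 CAS(6→7) fails; counter now 7
#8 T1 CAS(7→8) writes; counter now 8
#9 T1 reads 8
#10 T0 reads 8
#11 T0 CAS(8→9) writes; counter now 9
#12 T1 CAS(8→9) fails; counter now 9
#13 T1 reads 9
#14 T1 CAS(9→10) writes; counter now 10
#15 T1 reads 10
#16 T1 CAS(10→11) writes; counter now 11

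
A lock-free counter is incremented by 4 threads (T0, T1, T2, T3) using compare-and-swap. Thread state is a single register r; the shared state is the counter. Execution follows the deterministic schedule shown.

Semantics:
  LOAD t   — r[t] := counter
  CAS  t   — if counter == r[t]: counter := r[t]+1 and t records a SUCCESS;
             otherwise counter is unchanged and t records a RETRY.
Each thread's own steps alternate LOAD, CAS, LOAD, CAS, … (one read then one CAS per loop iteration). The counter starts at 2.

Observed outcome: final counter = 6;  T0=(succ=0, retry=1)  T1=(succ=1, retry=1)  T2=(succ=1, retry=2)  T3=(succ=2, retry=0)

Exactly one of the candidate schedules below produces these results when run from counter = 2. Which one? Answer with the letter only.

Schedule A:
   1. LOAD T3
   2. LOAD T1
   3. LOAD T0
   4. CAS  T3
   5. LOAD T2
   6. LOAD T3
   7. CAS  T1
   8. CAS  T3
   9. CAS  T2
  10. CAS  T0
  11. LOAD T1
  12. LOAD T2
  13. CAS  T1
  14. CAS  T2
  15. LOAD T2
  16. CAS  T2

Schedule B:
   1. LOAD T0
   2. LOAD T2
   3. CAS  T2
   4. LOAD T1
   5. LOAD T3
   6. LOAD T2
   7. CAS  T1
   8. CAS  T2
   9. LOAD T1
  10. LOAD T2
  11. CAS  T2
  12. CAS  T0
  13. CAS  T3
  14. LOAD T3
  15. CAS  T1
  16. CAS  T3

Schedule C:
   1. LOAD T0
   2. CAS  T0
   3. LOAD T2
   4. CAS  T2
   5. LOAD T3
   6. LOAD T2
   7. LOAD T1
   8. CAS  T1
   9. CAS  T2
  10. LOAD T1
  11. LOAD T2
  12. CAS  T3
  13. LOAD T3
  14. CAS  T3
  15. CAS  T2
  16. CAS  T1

Run A:
step 1: T3 LOAD ⇒ load; ctr=2 reg=2
step 2: T1 LOAD ⇒ load; ctr=2 reg=2
step 3: T0 LOAD ⇒ load; ctr=2 reg=2
step 4: T3 CAS ⇒ ok; ctr=3 reg=2
step 5: T2 LOAD ⇒ load; ctr=3 reg=3
step 6: T3 LOAD ⇒ load; ctr=3 reg=3
step 7: T1 CAS ⇒ retry; ctr=3 reg=2
step 8: T3 CAS ⇒ ok; ctr=4 reg=3
step 9: T2 CAS ⇒ retry; ctr=4 reg=3
step 10: T0 CAS ⇒ retry; ctr=4 reg=2
step 11: T1 LOAD ⇒ load; ctr=4 reg=4
step 12: T2 LOAD ⇒ load; ctr=4 reg=4
step 13: T1 CAS ⇒ ok; ctr=5 reg=4
step 14: T2 CAS ⇒ retry; ctr=5 reg=4
step 15: T2 LOAD ⇒ load; ctr=5 reg=5
step 16: T2 CAS ⇒ ok; ctr=6 reg=5

A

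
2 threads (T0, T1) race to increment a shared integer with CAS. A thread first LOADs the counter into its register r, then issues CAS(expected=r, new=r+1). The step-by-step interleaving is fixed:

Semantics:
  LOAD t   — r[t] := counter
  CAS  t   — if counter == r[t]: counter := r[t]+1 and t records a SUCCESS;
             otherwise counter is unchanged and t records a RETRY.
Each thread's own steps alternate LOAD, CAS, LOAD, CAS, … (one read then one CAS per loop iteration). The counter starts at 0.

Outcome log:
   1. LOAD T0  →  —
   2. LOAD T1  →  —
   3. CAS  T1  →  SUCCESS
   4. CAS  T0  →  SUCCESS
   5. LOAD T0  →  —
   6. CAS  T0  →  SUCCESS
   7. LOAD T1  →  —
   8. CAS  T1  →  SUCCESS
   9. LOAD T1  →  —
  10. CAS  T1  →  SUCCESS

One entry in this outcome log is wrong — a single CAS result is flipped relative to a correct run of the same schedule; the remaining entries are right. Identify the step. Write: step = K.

step = 4

Correct run:
[1] T0.load  rd  (counter 0, T0.r 0)
[2] T1.load  rd  (counter 0, T1.r 0)
[3] T1.cas  hit  (counter 1, T1.r 0)
[4] T0.cas  miss  (counter 1, T0.r 0)
[5] T0.load  rd  (counter 1, T0.r 1)
[6] T0.cas  hit  (counter 2, T0.r 1)
[7] T1.load  rd  (counter 2, T1.r 2)
[8] T1.cas  hit  (counter 3, T1.r 2)
[9] T1.load  rd  (counter 3, T1.r 3)
[10] T1.cas  hit  (counter 4, T1.r 3)
Mismatch at 4.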